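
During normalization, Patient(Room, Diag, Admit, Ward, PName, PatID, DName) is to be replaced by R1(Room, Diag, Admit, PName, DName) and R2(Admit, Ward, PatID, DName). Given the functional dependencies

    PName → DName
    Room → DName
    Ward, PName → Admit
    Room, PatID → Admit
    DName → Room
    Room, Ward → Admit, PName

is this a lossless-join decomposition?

No

Common attributes: R1 ∩ R2 = {Admit, DName}.
Closure of {Admit, DName}: DName → Room applies, adding Room. So (Admit, DName)⁺ = {Room, Admit, DName}.
The closure contains neither all of R1 = {Room, Diag, Admit, PName, DName} nor all of R2 = {Admit, Ward, PatID, DName}, so the common attributes are not a superkey of either fragment. The join is lossy.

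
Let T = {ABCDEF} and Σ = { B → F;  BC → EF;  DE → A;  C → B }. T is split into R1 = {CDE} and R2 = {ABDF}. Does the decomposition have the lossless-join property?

No

Common attributes: R1 ∩ R2 = {D}.
No dependency enlarges {D}, so (D)⁺ = {D}.
The closure contains neither all of R1 = {CDE} nor all of R2 = {ABDF}, so the common attributes are not a superkey of either fragment. The join is lossy.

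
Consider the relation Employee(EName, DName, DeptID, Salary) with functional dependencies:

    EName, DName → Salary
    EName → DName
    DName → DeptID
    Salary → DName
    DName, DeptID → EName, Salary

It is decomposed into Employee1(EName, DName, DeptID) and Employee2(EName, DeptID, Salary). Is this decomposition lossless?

Common attributes: Employee1 ∩ Employee2 = {EName, DeptID}.
Closure of {EName, DeptID}: EName → DName applies, adding DName; DName, DeptID → EName, Salary applies, adding Salary. So (EName, DeptID)⁺ = {EName, DName, DeptID, Salary}.
This closure contains every attribute of Employee1, so Employee1 ∩ Employee2 → Employee1. The join is lossless.

Yes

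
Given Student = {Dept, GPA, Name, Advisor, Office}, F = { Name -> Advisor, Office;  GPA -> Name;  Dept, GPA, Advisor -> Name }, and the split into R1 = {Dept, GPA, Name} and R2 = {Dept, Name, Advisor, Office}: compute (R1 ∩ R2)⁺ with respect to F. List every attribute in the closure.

Dept, Name, Advisor, Office

R1 ∩ R2 = {Dept, Name}.
Name → Advisor, Office applies, adding Advisor, Office
Closure: {Dept, Name, Advisor, Office}.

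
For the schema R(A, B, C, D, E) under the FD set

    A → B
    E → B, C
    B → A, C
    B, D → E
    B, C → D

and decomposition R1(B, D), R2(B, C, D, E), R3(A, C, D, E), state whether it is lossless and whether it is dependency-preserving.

Lossless test (chase): Rows 2 and 3 agree on E; apply E→B, C and equate their B, C entries. Rows 1 and 2 agree on B; apply B→A, C and equate their A, C entries. Rows 1 and 3 agree on B; apply B→A, C and equate their A, C entries. Rows 1 and 2 agree on B, D; apply B, D→E and equate their E entries. Row 1 is now all distinguished symbols — the join is lossless.
Dependency preservation: A → B; B → A, C are not contained in any single fragment, but the restricted closure of each left-hand side across the fragments still reaches the right-hand side; the remaining FDs each lie inside some fragment. All dependencies are preserved.

lossless and dependency-preserving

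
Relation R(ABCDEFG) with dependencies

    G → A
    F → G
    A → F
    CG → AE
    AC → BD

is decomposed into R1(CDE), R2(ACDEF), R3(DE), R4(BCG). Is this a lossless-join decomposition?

No

Chase test. Columns are ABCDEFG; row i has aⱼ where attribute j ∈ Ri, else bᵢⱼ.
Initial tableau (one row per fragment):
  row 1: b11 b12 a3 a4 a5 b16 b17
  row 2: a1 b22 a3 a4 a5 a6 b27
  row 3: b31 b32 b33 a4 a5 b36 b37
  row 4: b41 a2 a3 b44 b45 b46 a7
No row becomes fully distinguished — the join is lossy.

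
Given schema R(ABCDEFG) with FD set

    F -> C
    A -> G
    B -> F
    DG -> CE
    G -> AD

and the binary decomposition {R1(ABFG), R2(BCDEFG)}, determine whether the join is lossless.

Common attributes: R1 ∩ R2 = {BFG}.
Closure of {BFG}: F → C applies, adding C; G → AD applies, adding AD; DG → CE applies, adding E. So (BFG)⁺ = {ABCDEFG}.
This closure contains every attribute of R1, so R1 ∩ R2 → R1. The join is lossless.

Yes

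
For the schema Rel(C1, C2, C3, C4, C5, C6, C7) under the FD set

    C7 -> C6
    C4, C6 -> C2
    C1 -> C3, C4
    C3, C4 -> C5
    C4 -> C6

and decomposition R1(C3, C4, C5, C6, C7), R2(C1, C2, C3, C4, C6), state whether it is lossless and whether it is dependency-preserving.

lossy but dependency-preserving

Lossless test: (C3, C4, C6)⁺ = {C2, C3, C4, C5, C6}, which is a superkey of neither fragment — lossy.
Dependency preservation: every FD's attributes lie within a single fragment, so each can be enforced locally — preserved.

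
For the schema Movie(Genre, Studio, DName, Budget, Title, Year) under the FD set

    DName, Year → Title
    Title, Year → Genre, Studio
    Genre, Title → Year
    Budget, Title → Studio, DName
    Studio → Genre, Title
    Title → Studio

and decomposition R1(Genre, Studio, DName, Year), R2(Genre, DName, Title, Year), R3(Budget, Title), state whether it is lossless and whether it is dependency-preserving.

lossy and not dependency-preserving

Lossless test (chase): Rows 1 and 2 agree on DName, Year; apply DName, Year→Title and equate their Title entries. Rows 1 and 2 agree on Title, Year; apply Title, Year→Genre, Studio and equate their Genre, Studio entries. Rows 1 and 3 agree on Title; apply Title→Studio and equate their Studio entries. Rows 1 and 3 agree on Studio; apply Studio→Genre, Title and equate their Genre, Title entries. Rows 1 and 3 agree on Genre, Title; apply Genre, Title→Year and equate their Year entries. No row becomes fully distinguished — the join is lossy.
Dependency preservation: the restricted closure of {Title, Year} across the fragments never reaches {Genre, Studio}, so Title, Year → Genre, Studio cannot be enforced without a join — not preserved.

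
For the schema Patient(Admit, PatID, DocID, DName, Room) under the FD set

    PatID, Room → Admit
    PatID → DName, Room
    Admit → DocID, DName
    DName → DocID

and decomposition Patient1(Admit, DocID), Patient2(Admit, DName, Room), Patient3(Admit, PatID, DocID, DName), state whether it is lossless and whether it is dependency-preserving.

lossy and not dependency-preserving

Lossless test (chase): Rows 1 and 2 agree on Admit; apply Admit→DocID, DName and equate their DocID, DName entries. No row becomes fully distinguished — the join is lossy.
Dependency preservation: the restricted closure of {PatID} across the fragments never reaches {DName, Room}, so PatID → DName, Room cannot be enforced without a join — not preserved.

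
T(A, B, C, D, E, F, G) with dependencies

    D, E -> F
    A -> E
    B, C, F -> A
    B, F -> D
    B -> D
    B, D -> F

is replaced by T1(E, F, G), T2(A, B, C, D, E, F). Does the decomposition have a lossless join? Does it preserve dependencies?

lossy but dependency-preserving

Lossless test: (E, F)⁺ = {E, F}, which is a superkey of neither fragment — lossy.
Dependency preservation: every FD's attributes lie within a single fragment, so each can be enforced locally — preserved.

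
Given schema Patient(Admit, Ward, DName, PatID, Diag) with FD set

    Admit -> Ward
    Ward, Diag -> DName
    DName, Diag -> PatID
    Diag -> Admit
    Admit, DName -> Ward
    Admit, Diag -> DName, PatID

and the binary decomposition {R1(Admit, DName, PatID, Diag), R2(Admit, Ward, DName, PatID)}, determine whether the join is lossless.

Common attributes: R1 ∩ R2 = {Admit, DName, PatID}.
Closure of {Admit, DName, PatID}: Admit → Ward applies, adding Ward. So (Admit, DName, PatID)⁺ = {Admit, Ward, DName, PatID}.
This closure contains every attribute of R2, so R1 ∩ R2 → R2. The join is lossless.

Yes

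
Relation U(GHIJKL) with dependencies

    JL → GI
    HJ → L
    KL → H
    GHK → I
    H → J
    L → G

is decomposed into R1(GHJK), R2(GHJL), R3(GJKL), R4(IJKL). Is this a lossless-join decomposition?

Chase test. Columns are GHIJKL; row i has aⱼ where attribute j ∈ Ri, else bᵢⱼ.
Initial tableau (one row per fragment):
  row 1: a1 a2 b13 a4 a5 b16
  row 2: a1 a2 b23 a4 b25 a6
  row 3: a1 b32 b33 a4 a5 a6
  row 4: b41 b42 a3 a4 a5 a6
Rows 2 and 3 agree on JL; apply JL→GI and equate their GI entries.
Rows 2 and 4 agree on JL; apply JL→GI and equate their GI entries.
Rows 1 and 2 agree on HJ; apply HJ→L and equate their L entries.
Rows 1 and 3 agree on KL; apply KL→H and equate their H entries.
Rows 1 and 4 agree on KL; apply KL→H and equate their H entries.
Rows 1 and 3 agree on GHK; apply GHK→I and equate their I entries.
Row 1 is now all distinguished symbols — the join is lossless.

Yes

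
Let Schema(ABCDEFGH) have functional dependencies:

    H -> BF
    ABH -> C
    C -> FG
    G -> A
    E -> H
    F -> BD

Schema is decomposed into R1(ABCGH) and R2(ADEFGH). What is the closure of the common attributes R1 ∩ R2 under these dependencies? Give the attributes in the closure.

R1 ∩ R2 = {AGH}.
H → BF applies, adding BF
ABH → C applies, adding C
F → BD applies, adding D
Closure: {ABCDFGH}.

ABCDFGH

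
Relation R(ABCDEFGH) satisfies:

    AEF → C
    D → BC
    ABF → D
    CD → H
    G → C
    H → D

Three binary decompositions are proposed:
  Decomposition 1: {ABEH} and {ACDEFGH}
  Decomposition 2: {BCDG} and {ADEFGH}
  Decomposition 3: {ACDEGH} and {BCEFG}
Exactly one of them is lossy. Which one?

Decomposition 1: common = {AEH}, closure = {ABCDEH} → lossless.
Decomposition 2: common = {DG}, closure = {BCDGH} → lossless.
Decomposition 3: common = {CEG}, closure = {CEG} → lossy.

Decomposition 3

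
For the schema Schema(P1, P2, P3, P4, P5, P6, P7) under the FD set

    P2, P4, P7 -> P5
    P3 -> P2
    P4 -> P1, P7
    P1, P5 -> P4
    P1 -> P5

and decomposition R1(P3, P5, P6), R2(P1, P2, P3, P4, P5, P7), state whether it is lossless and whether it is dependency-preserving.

lossy but dependency-preserving

Lossless test: (P3, P5)⁺ = {P2, P3, P5}, which is a superkey of neither fragment — lossy.
Dependency preservation: every FD's attributes lie within a single fragment, so each can be enforced locally — preserved.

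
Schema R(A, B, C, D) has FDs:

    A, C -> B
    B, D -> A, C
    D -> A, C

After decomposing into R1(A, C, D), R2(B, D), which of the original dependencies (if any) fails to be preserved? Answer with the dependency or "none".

Check A, C → B: no single fragment contains all of {A, B, C}, and the restricted closure of {A, C} across the fragments never reaches {B}.
B, D → A, C is preserved.
D → A, C is preserved.

A, C -> B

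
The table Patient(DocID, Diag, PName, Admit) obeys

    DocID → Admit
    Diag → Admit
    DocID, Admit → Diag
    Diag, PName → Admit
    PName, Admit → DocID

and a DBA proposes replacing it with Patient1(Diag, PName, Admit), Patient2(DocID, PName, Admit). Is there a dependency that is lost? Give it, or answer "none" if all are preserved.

DocID, Admit → Diag

Check DocID, Admit → Diag: no single fragment contains all of {DocID, Diag, Admit}, and the restricted closure of {DocID, Admit} across the fragments never reaches {Diag}.
DocID → Admit is preserved.
Diag → Admit is preserved.
Diag, PName → Admit is preserved.
PName, Admit → DocID is preserved.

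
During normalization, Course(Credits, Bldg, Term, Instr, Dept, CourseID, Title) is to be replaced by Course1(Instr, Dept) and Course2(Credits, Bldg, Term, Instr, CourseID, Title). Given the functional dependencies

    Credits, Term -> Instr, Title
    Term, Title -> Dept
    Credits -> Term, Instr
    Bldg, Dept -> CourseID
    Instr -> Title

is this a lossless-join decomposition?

Common attributes: Course1 ∩ Course2 = {Instr}.
Closure of {Instr}: Instr → Title applies, adding Title. So (Instr)⁺ = {Instr, Title}.
The closure contains neither all of Course1 = {Instr, Dept} nor all of Course2 = {Credits, Bldg, Term, Instr, CourseID, Title}, so the common attributes are not a superkey of either fragment. The join is lossy.

No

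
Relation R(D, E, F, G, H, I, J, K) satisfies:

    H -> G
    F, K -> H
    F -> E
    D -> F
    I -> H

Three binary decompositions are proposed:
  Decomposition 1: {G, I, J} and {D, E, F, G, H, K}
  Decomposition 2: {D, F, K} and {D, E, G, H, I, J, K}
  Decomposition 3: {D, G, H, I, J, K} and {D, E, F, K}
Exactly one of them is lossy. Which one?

Decomposition 1: common = {G}, closure = {G} → lossy.
Decomposition 2: common = {D, K}, closure = {D, E, F, G, H, K} → lossless.
Decomposition 3: common = {D, K}, closure = {D, E, F, G, H, K} → lossless.

Decomposition 1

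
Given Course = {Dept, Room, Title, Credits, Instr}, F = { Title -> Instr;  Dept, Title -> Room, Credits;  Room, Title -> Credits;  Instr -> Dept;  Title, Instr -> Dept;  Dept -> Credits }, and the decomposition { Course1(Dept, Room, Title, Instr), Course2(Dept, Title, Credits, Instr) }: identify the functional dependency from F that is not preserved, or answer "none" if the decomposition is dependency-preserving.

none

Title → Instr lies within Course1.
Dept, Title → Room, Credits: restricted closure across fragments reaches Room, Credits.
Room, Title → Credits: restricted closure across fragments reaches Credits.
Instr → Dept lies within Course1.
Title, Instr → Dept lies within Course1.
Dept → Credits lies within Course2.
Every dependency is enforceable on the fragments, so the decomposition is dependency-preserving.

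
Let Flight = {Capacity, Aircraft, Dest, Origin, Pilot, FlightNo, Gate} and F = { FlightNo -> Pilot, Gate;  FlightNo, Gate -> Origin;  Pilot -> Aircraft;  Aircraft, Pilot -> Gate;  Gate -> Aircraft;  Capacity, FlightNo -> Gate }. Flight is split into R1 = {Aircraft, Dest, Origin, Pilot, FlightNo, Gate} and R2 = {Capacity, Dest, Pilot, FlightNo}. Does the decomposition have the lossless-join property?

Yes

Common attributes: R1 ∩ R2 = {Dest, Pilot, FlightNo}.
Closure of {Dest, Pilot, FlightNo}: FlightNo → Pilot, Gate applies, adding Gate; FlightNo, Gate → Origin applies, adding Origin; Pilot → Aircraft applies, adding Aircraft. So (Dest, Pilot, FlightNo)⁺ = {Aircraft, Dest, Origin, Pilot, FlightNo, Gate}.
This closure contains every attribute of R1, so R1 ∩ R2 → R1. The join is lossless.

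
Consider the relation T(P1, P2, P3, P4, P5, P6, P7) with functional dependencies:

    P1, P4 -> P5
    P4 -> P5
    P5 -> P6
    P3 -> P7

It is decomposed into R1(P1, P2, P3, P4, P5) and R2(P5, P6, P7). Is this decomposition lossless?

No

Common attributes: R1 ∩ R2 = {P5}.
Closure of {P5}: P5 → P6 applies, adding P6. So (P5)⁺ = {P5, P6}.
The closure contains neither all of R1 = {P1, P2, P3, P4, P5} nor all of R2 = {P5, P6, P7}, so the common attributes are not a superkey of either fragment. The join is lossy.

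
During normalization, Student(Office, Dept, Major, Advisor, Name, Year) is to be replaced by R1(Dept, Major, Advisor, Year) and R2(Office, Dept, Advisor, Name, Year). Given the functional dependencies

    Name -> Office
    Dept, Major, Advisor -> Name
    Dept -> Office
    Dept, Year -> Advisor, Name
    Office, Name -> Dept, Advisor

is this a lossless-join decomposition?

Yes

Common attributes: R1 ∩ R2 = {Dept, Advisor, Year}.
Closure of {Dept, Advisor, Year}: Dept → Office applies, adding Office; Dept, Year → Advisor, Name applies, adding Name. So (Dept, Advisor, Year)⁺ = {Office, Dept, Advisor, Name, Year}.
This closure contains every attribute of R2, so R1 ∩ R2 → R2. The join is lossless.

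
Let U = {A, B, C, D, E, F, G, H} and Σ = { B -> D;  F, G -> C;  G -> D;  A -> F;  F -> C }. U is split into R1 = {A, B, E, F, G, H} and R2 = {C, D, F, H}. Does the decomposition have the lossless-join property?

No

Common attributes: R1 ∩ R2 = {F, H}.
Closure of {F, H}: F → C applies, adding C. So (F, H)⁺ = {C, F, H}.
The closure contains neither all of R1 = {A, B, E, F, G, H} nor all of R2 = {C, D, F, H}, so the common attributes are not a superkey of either fragment. The join is lossy.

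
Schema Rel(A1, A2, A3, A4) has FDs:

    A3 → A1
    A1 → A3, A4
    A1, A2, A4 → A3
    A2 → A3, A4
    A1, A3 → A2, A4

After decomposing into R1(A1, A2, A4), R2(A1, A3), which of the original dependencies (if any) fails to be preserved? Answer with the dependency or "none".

A3 → A1 lies within R2.
A1 → A3, A4: restricted closure across fragments reaches A3, A4.
A1, A2, A4 → A3: restricted closure across fragments reaches A3.
A2 → A3, A4: restricted closure across fragments reaches A3, A4.
A1, A3 → A2, A4: restricted closure across fragments reaches A2, A4.
Every dependency is enforceable on the fragments, so the decomposition is dependency-preserving.

none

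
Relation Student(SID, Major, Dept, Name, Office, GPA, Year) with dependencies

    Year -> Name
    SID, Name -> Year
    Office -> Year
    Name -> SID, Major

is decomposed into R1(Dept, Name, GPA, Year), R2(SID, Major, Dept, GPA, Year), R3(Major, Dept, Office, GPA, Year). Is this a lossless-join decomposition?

Chase test. Columns are SID, Major, Dept, Name, Office, GPA, Year; row i has aⱼ where attribute j ∈ Ri, else bᵢⱼ.
Initial tableau (one row per fragment):
  row 1: b11 b12 a3 a4 b15 a6 a7
  row 2: a1 a2 a3 b24 b25 a6 a7
  row 3: b31 a2 a3 b34 a5 a6 a7
Rows 1 and 2 agree on Year; apply Year→Name and equate their Name entries.
Rows 1 and 3 agree on Year; apply Year→Name and equate their Name entries.
Rows 1 and 2 agree on Name; apply Name→SID, Major and equate their SID, Major entries.
Rows 1 and 3 agree on Name; apply Name→SID, Major and equate their SID, Major entries.
Row 3 is now all distinguished symbols — the join is lossless.

Yes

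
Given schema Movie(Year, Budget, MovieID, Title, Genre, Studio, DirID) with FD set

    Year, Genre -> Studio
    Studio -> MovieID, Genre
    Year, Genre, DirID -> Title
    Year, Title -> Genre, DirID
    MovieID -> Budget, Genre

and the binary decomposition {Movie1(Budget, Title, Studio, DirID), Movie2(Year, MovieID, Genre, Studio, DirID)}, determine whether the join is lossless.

No

Common attributes: Movie1 ∩ Movie2 = {Studio, DirID}.
Closure of {Studio, DirID}: Studio → MovieID, Genre applies, adding MovieID, Genre; MovieID → Budget, Genre applies, adding Budget. So (Studio, DirID)⁺ = {Budget, MovieID, Genre, Studio, DirID}.
The closure contains neither all of Movie1 = {Budget, Title, Studio, DirID} nor all of Movie2 = {Year, MovieID, Genre, Studio, DirID}, so the common attributes are not a superkey of either fragment. The join is lossy.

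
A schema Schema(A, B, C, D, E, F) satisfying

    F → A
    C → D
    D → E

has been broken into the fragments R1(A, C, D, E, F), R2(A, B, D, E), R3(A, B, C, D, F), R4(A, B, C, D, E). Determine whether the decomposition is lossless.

Yes

Chase test. Columns are A, B, C, D, E, F; row i has aⱼ where attribute j ∈ Ri, else bᵢⱼ.
Initial tableau (one row per fragment):
  row 1: a1 b12 a3 a4 a5 a6
  row 2: a1 a2 b23 a4 a5 b26
  row 3: a1 a2 a3 a4 b35 a6
  row 4: a1 a2 a3 a4 a5 b46
Rows 1 and 3 agree on D; apply D→E and equate their E entries.
Row 3 is now all distinguished symbols — the join is lossless.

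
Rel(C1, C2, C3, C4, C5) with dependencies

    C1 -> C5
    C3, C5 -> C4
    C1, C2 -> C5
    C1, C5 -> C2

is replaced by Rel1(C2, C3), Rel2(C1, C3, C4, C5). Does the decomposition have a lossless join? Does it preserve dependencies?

Lossless test: (C3)⁺ = {C3}, which is a superkey of neither fragment — lossy.
Dependency preservation: the restricted closure of {C1, C5} across the fragments never reaches {C2}, so C1, C5 → C2 cannot be enforced without a join — not preserved.

lossy and not dependency-preserving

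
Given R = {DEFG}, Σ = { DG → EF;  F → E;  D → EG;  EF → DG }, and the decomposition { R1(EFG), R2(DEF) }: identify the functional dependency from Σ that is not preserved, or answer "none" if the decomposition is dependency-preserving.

DG → EF: restricted closure across fragments reaches EF.
F → E lies within R1.
D → EG: restricted closure across fragments reaches EG.
EF → DG: restricted closure across fragments reaches DG.
Every dependency is enforceable on the fragments, so the decomposition is dependency-preserving.

none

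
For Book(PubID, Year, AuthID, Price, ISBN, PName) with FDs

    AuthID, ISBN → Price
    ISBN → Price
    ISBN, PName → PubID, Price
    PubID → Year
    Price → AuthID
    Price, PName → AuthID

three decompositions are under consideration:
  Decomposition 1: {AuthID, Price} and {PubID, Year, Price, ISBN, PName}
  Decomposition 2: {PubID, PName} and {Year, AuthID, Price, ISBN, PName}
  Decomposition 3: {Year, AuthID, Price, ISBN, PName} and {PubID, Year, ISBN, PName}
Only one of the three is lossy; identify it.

Decomposition 2

Decomposition 1: common = {Price}, closure = {AuthID, Price} → lossless.
Decomposition 2: common = {PName}, closure = {PName} → lossy.
Decomposition 3: common = {Year, ISBN, PName}, closure = {PubID, Year, AuthID, Price, ISBN, PName} → lossless.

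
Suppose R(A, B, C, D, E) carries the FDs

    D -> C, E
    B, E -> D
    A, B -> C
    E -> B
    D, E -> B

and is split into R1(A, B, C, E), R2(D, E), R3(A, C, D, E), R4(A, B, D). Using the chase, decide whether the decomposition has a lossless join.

Chase test. Columns are A, B, C, D, E; row i has aⱼ where attribute j ∈ Ri, else bᵢⱼ.
Initial tableau (one row per fragment):
  row 1: a1 a2 a3 b14 a5
  row 2: b21 b22 b23 a4 a5
  row 3: a1 b32 a3 a4 a5
  row 4: a1 a2 b43 a4 b45
Rows 2 and 3 agree on D; apply D→C, E and equate their C, E entries.
Rows 2 and 4 agree on D; apply D→C, E and equate their C, E entries.
Rows 1 and 4 agree on B, E; apply B, E→D and equate their D entries.
Rows 1 and 2 agree on E; apply E→B and equate their B entries.
Rows 1 and 3 agree on E; apply E→B and equate their B entries.
Row 1 is now all distinguished symbols — the join is lossless.

Yes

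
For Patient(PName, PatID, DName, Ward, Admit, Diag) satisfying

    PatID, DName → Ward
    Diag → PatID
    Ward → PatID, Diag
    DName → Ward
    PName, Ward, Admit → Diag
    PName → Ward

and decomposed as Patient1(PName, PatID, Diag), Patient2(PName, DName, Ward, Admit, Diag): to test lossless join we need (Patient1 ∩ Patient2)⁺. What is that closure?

Patient1 ∩ Patient2 = {PName, Diag}.
Diag → PatID applies, adding PatID
PName → Ward applies, adding Ward
Closure: {PName, PatID, Ward, Diag}.

PName, PatID, Ward, Diag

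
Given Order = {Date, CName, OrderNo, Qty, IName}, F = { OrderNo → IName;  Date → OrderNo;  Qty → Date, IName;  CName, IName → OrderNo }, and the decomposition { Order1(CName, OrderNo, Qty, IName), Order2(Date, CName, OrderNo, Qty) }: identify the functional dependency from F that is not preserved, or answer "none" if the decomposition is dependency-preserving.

OrderNo → IName lies within Order1.
Date → OrderNo lies within Order2.
Qty → Date, IName: restricted closure across fragments reaches Date, IName.
CName, IName → OrderNo lies within Order1.
Every dependency is enforceable on the fragments, so the decomposition is dependency-preserving.

none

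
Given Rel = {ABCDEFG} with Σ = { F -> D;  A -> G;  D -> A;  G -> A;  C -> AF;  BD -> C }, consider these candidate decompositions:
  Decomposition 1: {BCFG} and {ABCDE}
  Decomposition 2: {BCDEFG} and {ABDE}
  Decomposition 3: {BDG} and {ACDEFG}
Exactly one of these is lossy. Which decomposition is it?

Decomposition 1: common = {BC}, closure = {ABCDFG} → lossless.
Decomposition 2: common = {BDE}, closure = {ABCDEFG} → lossless.
Decomposition 3: common = {DG}, closure = {ADG} → lossy.

Decomposition 3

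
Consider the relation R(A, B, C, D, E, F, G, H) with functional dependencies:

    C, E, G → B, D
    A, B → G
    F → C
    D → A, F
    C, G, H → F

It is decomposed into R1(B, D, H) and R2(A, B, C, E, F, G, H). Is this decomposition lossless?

Common attributes: R1 ∩ R2 = {B, H}.
No dependency enlarges {B, H}, so (B, H)⁺ = {B, H}.
The closure contains neither all of R1 = {B, D, H} nor all of R2 = {A, B, C, E, F, G, H}, so the common attributes are not a superkey of either fragment. The join is lossy.

No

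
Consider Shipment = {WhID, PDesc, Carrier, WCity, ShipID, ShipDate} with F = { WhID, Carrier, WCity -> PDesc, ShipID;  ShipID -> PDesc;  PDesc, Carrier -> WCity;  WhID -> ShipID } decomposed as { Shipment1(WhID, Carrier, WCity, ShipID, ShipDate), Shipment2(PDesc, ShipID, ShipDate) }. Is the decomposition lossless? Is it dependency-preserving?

lossless but not dependency-preserving

Lossless test: (ShipID, ShipDate)⁺ = {PDesc, ShipID, ShipDate}, which contains all of one fragment — lossless.
Dependency preservation: the restricted closure of {PDesc, Carrier} across the fragments never reaches {WCity}, so PDesc, Carrier → WCity cannot be enforced without a join — not preserved.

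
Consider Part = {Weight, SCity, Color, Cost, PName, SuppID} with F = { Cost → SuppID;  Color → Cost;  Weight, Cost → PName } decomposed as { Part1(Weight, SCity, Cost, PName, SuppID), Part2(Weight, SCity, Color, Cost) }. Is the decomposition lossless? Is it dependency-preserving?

lossless and dependency-preserving

Lossless test: (Weight, SCity, Cost)⁺ = {Weight, SCity, Cost, PName, SuppID}, which contains all of one fragment — lossless.
Dependency preservation: every FD's attributes lie within a single fragment, so each can be enforced locally — preserved.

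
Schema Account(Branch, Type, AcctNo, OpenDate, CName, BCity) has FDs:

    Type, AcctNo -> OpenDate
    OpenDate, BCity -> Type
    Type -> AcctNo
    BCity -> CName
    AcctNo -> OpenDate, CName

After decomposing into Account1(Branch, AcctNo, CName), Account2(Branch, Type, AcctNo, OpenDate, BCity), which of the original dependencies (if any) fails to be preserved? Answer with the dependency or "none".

BCity -> CName

Check BCity → CName: no single fragment contains all of {CName, BCity}, and the restricted closure of {BCity} across the fragments never reaches {CName}.
Type, AcctNo → OpenDate is preserved.
OpenDate, BCity → Type is preserved.
Type → AcctNo is preserved.
AcctNo → OpenDate, CName is preserved.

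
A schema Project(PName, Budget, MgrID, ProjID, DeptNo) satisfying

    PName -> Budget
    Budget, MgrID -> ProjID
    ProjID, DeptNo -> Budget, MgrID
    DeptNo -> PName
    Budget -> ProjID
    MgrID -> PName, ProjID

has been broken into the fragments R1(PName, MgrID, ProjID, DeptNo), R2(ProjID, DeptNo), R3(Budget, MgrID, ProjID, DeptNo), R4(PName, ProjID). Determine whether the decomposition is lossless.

Yes

Chase test. Columns are PName, Budget, MgrID, ProjID, DeptNo; row i has aⱼ where attribute j ∈ Ri, else bᵢⱼ.
Initial tableau (one row per fragment):
  row 1: a1 b12 a3 a4 a5
  row 2: b21 b22 b23 a4 a5
  row 3: b31 a2 a3 a4 a5
  row 4: a1 b42 b43 a4 b45
Rows 1 and 4 agree on PName; apply PName→Budget and equate their Budget entries.
Rows 1 and 2 agree on ProjID, DeptNo; apply ProjID, DeptNo→Budget, MgrID and equate their Budget, MgrID entries.
Rows 1 and 3 agree on ProjID, DeptNo; apply ProjID, DeptNo→Budget, MgrID and equate their Budget, MgrID entries.
Rows 1 and 2 agree on DeptNo; apply DeptNo→PName and equate their PName entries.
Rows 1 and 3 agree on DeptNo; apply DeptNo→PName and equate their PName entries.
Row 1 is now all distinguished symbols — the join is lossless.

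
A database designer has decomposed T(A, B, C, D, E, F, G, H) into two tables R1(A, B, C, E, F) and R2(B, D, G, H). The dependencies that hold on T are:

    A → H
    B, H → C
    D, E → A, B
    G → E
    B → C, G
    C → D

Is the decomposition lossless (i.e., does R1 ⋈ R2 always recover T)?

Common attributes: R1 ∩ R2 = {B}.
Closure of {B}: B → C, G applies, adding C, G; C → D applies, adding D; G → E applies, adding E; D, E → A, B applies, adding A; A → H applies, adding H. So (B)⁺ = {A, B, C, D, E, G, H}.
This closure contains every attribute of R2, so R1 ∩ R2 → R2. The join is lossless.

Yes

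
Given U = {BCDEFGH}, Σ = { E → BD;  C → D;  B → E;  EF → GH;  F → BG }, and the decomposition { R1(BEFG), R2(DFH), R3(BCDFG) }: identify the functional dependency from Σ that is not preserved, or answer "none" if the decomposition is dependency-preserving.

none

E → BD: restricted closure across fragments reaches BD.
C → D lies within R3.
B → E lies within R1.
EF → GH: restricted closure across fragments reaches GH.
F → BG lies within R1.
Every dependency is enforceable on the fragments, so the decomposition is dependency-preserving.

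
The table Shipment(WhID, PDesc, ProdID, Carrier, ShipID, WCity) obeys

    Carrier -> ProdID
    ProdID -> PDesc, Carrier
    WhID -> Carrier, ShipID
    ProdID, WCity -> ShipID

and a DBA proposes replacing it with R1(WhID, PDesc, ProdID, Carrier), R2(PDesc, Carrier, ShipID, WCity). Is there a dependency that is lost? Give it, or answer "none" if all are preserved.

Check WhID → Carrier, ShipID: no single fragment contains all of {WhID, Carrier, ShipID}, and the restricted closure of {WhID} across the fragments never reaches {Carrier, ShipID}.
Carrier → ProdID is preserved.
ProdID → PDesc, Carrier is preserved.
ProdID, WCity → ShipID is preserved.

WhID -> Carrier, ShipID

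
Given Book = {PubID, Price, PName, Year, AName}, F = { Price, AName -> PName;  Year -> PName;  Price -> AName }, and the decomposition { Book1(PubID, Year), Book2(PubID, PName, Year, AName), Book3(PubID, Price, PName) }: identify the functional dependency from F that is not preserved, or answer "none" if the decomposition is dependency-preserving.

Price -> AName

Check Price → AName: no single fragment contains all of {Price, AName}, and the restricted closure of {Price} across the fragments never reaches {AName}.
Price, AName → PName is preserved.
Year → PName is preserved.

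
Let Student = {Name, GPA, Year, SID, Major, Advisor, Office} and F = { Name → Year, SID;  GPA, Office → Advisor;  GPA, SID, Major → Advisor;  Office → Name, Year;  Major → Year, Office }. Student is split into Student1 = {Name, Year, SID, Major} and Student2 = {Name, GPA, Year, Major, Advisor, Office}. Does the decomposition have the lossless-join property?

Common attributes: Student1 ∩ Student2 = {Name, Year, Major}.
Closure of {Name, Year, Major}: Name → Year, SID applies, adding SID; Major → Year, Office applies, adding Office. So (Name, Year, Major)⁺ = {Name, Year, SID, Major, Office}.
This closure contains every attribute of Student1, so Student1 ∩ Student2 → Student1. The join is lossless.

Yes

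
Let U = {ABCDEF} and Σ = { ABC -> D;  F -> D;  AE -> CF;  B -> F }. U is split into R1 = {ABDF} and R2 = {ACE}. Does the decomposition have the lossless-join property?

No

Common attributes: R1 ∩ R2 = {A}.
No dependency enlarges {A}, so (A)⁺ = {A}.
The closure contains neither all of R1 = {ABDF} nor all of R2 = {ACE}, so the common attributes are not a superkey of either fragment. The join is lossy.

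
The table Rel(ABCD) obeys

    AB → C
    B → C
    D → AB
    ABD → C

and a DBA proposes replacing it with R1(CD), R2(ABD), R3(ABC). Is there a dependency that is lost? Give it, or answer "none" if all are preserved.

AB → C lies within R3.
B → C lies within R3.
D → AB lies within R2.
ABD → C: restricted closure across fragments reaches C.
Every dependency is enforceable on the fragments, so the decomposition is dependency-preserving.

none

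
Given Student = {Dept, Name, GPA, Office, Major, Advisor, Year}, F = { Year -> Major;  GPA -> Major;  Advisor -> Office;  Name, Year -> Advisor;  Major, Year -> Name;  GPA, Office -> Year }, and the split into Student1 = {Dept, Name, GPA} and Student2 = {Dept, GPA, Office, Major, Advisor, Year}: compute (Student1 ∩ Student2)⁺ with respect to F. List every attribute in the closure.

Dept, GPA, Major

Student1 ∩ Student2 = {Dept, GPA}.
GPA → Major applies, adding Major
Closure: {Dept, GPA, Major}.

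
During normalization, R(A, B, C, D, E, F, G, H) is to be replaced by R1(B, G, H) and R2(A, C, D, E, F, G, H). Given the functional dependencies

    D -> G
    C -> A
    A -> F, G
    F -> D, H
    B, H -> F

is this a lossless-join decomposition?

Common attributes: R1 ∩ R2 = {G, H}.
No dependency enlarges {G, H}, so (G, H)⁺ = {G, H}.
The closure contains neither all of R1 = {B, G, H} nor all of R2 = {A, C, D, E, F, G, H}, so the common attributes are not a superkey of either fragment. The join is lossy.

No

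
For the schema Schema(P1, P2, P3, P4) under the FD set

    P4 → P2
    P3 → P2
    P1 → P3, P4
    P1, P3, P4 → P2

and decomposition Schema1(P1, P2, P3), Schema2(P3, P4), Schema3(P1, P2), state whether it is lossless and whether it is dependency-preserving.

lossy and not dependency-preserving

Lossless test (chase): Rows 1 and 2 agree on P3; apply P3→P2 and equate their P2 entries. Rows 1 and 3 agree on P1; apply P1→P3, P4 and equate their P3, P4 entries. No row becomes fully distinguished — the join is lossy.
Dependency preservation: the restricted closure of {P4} across the fragments never reaches {P2}, so P4 → P2 cannot be enforced without a join — not preserved.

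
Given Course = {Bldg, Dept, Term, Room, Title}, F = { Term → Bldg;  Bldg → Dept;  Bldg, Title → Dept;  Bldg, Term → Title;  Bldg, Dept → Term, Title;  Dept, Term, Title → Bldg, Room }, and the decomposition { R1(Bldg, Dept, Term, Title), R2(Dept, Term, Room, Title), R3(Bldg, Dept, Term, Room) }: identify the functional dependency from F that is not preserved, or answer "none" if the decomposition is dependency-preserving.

Term → Bldg lies within R1.
Bldg → Dept lies within R1.
Bldg, Title → Dept lies within R1.
Bldg, Term → Title lies within R1.
Bldg, Dept → Term, Title lies within R1.
Dept, Term, Title → Bldg, Room: restricted closure across fragments reaches Bldg, Room.
Every dependency is enforceable on the fragments, so the decomposition is dependency-preserving.

none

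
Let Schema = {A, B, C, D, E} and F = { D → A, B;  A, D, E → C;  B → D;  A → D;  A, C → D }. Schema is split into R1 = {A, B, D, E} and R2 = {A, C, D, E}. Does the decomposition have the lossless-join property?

Common attributes: R1 ∩ R2 = {A, D, E}.
Closure of {A, D, E}: D → A, B applies, adding B; A, D, E → C applies, adding C. So (A, D, E)⁺ = {A, B, C, D, E}.
This closure contains every attribute of R1, so R1 ∩ R2 → R1. The join is lossless.

Yes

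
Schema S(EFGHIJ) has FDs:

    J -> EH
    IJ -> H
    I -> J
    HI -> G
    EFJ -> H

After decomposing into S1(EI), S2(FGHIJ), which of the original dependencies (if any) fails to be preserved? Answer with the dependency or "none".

J -> EH

Check J → EH: no single fragment contains all of {EHJ}, and the restricted closure of {J} across the fragments never reaches {EH}.
IJ → H is preserved.
I → J is preserved.
HI → G is preserved.
EFJ → H is preserved.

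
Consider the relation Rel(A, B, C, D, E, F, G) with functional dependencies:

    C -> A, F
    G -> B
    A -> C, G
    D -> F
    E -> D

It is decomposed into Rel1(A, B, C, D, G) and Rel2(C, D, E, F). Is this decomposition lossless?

Common attributes: Rel1 ∩ Rel2 = {C, D}.
Closure of {C, D}: C → A, F applies, adding A, F; A → C, G applies, adding G; G → B applies, adding B. So (C, D)⁺ = {A, B, C, D, F, G}.
This closure contains every attribute of Rel1, so Rel1 ∩ Rel2 → Rel1. The join is lossless.

Yes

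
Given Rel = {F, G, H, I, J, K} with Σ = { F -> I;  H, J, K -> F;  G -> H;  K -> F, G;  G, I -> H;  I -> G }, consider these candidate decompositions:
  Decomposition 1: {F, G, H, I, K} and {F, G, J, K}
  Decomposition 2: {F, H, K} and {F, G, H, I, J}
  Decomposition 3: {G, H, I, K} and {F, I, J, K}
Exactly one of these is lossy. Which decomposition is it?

Decomposition 2

Decomposition 1: common = {F, G, K}, closure = {F, G, H, I, K} → lossless.
Decomposition 2: common = {F, H}, closure = {F, G, H, I} → lossy.
Decomposition 3: common = {I, K}, closure = {F, G, H, I, K} → lossless.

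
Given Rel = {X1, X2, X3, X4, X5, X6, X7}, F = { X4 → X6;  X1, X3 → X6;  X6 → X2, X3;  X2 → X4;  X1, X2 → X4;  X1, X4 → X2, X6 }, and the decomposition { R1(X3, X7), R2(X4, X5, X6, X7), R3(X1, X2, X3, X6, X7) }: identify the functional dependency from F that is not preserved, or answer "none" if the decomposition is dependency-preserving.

X4 → X6 lies within R2.
X1, X3 → X6 lies within R3.
X6 → X2, X3 lies within R3.
X2 → X4: restricted closure across fragments reaches X4.
X1, X2 → X4: restricted closure across fragments reaches X4.
X1, X4 → X2, X6: restricted closure across fragments reaches X2, X6.
Every dependency is enforceable on the fragments, so the decomposition is dependency-preserving.

none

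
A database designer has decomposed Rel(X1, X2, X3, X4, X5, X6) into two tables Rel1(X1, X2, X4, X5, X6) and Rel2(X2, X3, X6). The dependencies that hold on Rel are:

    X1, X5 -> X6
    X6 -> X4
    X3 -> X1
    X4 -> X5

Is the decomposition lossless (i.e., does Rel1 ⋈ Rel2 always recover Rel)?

No

Common attributes: Rel1 ∩ Rel2 = {X2, X6}.
Closure of {X2, X6}: X6 → X4 applies, adding X4; X4 → X5 applies, adding X5. So (X2, X6)⁺ = {X2, X4, X5, X6}.
The closure contains neither all of Rel1 = {X1, X2, X4, X5, X6} nor all of Rel2 = {X2, X3, X6}, so the common attributes are not a superkey of either fragment. The join is lossy.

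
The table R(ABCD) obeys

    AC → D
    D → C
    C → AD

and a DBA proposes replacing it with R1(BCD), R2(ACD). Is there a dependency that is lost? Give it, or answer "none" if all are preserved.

AC → D lies within R2.
D → C lies within R1.
C → AD lies within R2.
Every dependency is enforceable on the fragments, so the decomposition is dependency-preserving.

none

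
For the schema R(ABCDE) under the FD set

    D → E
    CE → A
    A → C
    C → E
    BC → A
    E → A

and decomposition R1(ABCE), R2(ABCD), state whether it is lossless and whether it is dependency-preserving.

lossless and dependency-preserving

Lossless test: (ABC)⁺ = {ABCE}, which contains all of one fragment — lossless.
Dependency preservation: D → E is not contained in any single fragment, but the restricted closure of its left-hand side across the fragments still reaches the right-hand side; the remaining FDs each lie inside some fragment. All dependencies are preserved.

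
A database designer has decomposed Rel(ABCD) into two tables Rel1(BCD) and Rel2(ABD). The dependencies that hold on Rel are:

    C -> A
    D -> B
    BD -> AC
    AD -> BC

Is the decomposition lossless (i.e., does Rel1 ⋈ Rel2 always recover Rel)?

Common attributes: Rel1 ∩ Rel2 = {BD}.
Closure of {BD}: BD → AC applies, adding AC. So (BD)⁺ = {ABCD}.
This closure contains every attribute of Rel1, so Rel1 ∩ Rel2 → Rel1. The join is lossless.

Yes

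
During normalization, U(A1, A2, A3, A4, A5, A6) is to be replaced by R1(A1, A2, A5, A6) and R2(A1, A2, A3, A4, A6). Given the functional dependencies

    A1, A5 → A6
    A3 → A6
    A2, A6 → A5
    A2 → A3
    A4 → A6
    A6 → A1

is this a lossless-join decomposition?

Yes

Common attributes: R1 ∩ R2 = {A1, A2, A6}.
Closure of {A1, A2, A6}: A2, A6 → A5 applies, adding A5; A2 → A3 applies, adding A3. So (A1, A2, A6)⁺ = {A1, A2, A3, A5, A6}.
This closure contains every attribute of R1, so R1 ∩ R2 → R1. The join is lossless.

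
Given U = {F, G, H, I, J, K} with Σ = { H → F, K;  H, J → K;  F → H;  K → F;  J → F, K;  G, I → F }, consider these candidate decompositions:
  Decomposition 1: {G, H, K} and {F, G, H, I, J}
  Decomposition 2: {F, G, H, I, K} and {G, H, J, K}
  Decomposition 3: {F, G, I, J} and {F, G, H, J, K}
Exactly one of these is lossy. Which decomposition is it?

Decomposition 2

Decomposition 1: common = {G, H}, closure = {F, G, H, K} → lossless.
Decomposition 2: common = {G, H, K}, closure = {F, G, H, K} → lossy.
Decomposition 3: common = {F, G, J}, closure = {F, G, H, J, K} → lossless.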